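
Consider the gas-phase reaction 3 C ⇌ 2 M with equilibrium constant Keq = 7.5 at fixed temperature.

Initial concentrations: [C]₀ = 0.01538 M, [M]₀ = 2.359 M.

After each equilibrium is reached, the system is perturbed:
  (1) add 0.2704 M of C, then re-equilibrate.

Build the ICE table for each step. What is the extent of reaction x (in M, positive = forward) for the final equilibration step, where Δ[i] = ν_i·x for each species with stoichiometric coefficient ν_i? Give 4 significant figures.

Q₀ = 1.5296e+06 vs Keq = 7.5 ⇒ Q>K, reverse
Step 1:
                    C           M
  I           0.01538       2.359
  C            0.7559     -0.5039
  E            0.7713       1.855
  solve Keq expr → x = -0.252; check Q = 7.5
Then add 0.2704 M of C.
Step 2:
                    C           M
  I             1.042       1.855
  C           -0.2287      0.1525
  E             0.813       2.008
  solve Keq expr → x = 0.07623; check Q = 7.5

x = 0.07623 M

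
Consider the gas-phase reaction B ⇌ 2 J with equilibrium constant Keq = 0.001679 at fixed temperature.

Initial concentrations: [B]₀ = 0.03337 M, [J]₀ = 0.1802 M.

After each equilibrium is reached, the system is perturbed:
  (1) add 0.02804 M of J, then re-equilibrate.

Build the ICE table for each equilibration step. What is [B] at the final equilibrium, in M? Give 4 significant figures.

[B]_eq = 0.1301 M

Q₀ = 0.9731 vs Keq = 0.001679 ⇒ Q>K, reverse
Step 1:
                  B         J
  Initial   0.03337    0.1802
  Change    0.08311   -0.1662
  Equil      0.1165   0.01398
  solve Keq expr → x = -0.08311; check Q = 0.001679
Then add 0.02804 M of J.
Step 2:
                  B         J
  Initial    0.1165   0.04202
  Change    0.01362  -0.02724
  Equil      0.1301   0.01478
  solve Keq expr → x = -0.01362; check Q = 0.001679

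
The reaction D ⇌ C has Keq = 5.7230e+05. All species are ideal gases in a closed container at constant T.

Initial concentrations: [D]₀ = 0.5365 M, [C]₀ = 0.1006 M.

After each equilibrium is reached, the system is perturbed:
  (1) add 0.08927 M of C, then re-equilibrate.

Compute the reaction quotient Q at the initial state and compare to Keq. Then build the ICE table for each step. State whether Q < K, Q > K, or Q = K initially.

Q₀ = 0.1875; Q < K (proceeds forward)

Q₀ = 0.1875 vs Keq = 5.7230e+05 ⇒ Q<K, forward
Step 1:
                  D         C
  init       0.5365    0.1006
  Δ         -0.5365    0.5365
  eq      1.1132e-06    0.6371
  solve Keq expr → x = 0.5365; check Q = 5.7230e+05
Then add 0.08927 M of C.
Step 2:
                  D         C
  init    1.1132e-06    0.7264
  Δ       1.5598e-07 -1.5598e-07
  eq      1.2692e-06    0.7264
  solve Keq expr → x = -1.5598e-07; check Q = 5.7230e+05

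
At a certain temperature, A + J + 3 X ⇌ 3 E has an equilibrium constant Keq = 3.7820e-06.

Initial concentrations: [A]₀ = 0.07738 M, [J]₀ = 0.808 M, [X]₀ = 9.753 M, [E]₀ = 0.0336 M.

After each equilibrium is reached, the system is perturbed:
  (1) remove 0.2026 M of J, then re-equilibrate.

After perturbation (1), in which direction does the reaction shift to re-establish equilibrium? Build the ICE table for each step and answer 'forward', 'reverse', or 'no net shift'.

Q₀ = 6.5398e-07 vs Keq = 3.7820e-06 ⇒ Q<K, forward
Step 1:
                   A          J          X          E
  init       0.07738      0.808      9.753     0.0336
  Δ        -0.008066  -0.008066    -0.0242     0.0242
  eq         0.06931     0.7999      9.729     0.0578
  solve Keq expr → x = 0.008066; check Q = 3.7820e-06
Then remove 0.2026 M of J.
Step 2:
                   A          J          X          E
  init       0.06931     0.5973      9.729     0.0578
  Δ         0.001627   0.001627    0.00488   -0.00488
  eq         0.07094      0.599      9.734    0.05292
  solve Keq expr → x = -0.001627; check Q = 3.7820e-06

Direction: reverse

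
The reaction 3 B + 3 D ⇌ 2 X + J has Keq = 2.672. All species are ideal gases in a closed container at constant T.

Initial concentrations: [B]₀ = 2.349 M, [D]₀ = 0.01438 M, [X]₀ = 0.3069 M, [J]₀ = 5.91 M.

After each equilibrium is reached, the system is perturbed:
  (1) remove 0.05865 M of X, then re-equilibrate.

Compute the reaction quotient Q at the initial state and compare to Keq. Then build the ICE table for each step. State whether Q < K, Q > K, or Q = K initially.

Q₀ = 1.4443e+04; Q > K (proceeds reverse)

Q₀ = 1.4443e+04 vs Keq = 2.672 ⇒ Q>K, reverse
Step 1:
                   B          D          X          J
  init         2.349    0.01438     0.3069       5.91
  Δ           0.1619     0.1619    -0.1079   -0.05397
  eq           2.511     0.1763      0.199      5.856
  solve Keq expr → x = -0.05397; check Q = 2.672
Then remove 0.05865 M of X.
Step 2:
                   B          D          X          J
  init         2.511     0.1763     0.1403      5.856
  Δ         -0.02445   -0.02445     0.0163   0.008151
  eq           2.486     0.1518     0.1566      5.864
  solve Keq expr → x = 0.008151; check Q = 2.672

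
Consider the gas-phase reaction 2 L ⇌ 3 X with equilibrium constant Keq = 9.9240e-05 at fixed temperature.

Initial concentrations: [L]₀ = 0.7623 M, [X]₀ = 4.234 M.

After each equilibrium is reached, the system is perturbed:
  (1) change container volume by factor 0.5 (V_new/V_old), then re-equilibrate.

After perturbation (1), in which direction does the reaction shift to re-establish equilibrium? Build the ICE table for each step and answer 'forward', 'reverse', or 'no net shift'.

Q₀ = 130.6 vs Keq = 9.9240e-05 ⇒ Q>K, reverse
Step 1:
                    L           X
  Initial      0.7623       4.234
  Change        2.751      -4.127
  Equil         3.514       0.107
  solve Keq expr → x = -1.376; check Q = 9.9240e-05
Then change container volume by factor 0.5 (V_new/V_old).
Step 2:
                    L           X
  Initial       7.027       0.214
  Change      0.02912    -0.04368
  Equil         7.056      0.1703
  solve Keq expr → x = -0.01456; check Q = 9.9240e-05

Direction: reverse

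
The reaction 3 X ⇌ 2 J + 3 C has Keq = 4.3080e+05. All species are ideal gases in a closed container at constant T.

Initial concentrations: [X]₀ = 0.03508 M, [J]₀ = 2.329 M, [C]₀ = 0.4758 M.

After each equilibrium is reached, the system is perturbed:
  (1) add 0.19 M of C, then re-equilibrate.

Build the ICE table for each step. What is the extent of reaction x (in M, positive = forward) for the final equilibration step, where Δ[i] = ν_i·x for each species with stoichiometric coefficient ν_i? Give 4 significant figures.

Q₀ = 1.3534e+04 vs Keq = 4.3080e+05 ⇒ Q<K, forward
Step 1:
                    X           J           C
  Initial     0.03508       2.329      0.4758
  Change     -0.02341     0.01561     0.02341
  Equil       0.01167       2.345      0.4992
  solve Keq expr → x = 0.007805; check Q = 4.3080e+05
Then add 0.19 M of C.
Step 2:
                    X           J           C
  Initial     0.01167       2.345      0.6892
  Change     0.004326   -0.002884   -0.004326
  Equil       0.01599       2.342      0.6849
  solve Keq expr → x = -0.001442; check Q = 4.3080e+05

x = -0.001442 M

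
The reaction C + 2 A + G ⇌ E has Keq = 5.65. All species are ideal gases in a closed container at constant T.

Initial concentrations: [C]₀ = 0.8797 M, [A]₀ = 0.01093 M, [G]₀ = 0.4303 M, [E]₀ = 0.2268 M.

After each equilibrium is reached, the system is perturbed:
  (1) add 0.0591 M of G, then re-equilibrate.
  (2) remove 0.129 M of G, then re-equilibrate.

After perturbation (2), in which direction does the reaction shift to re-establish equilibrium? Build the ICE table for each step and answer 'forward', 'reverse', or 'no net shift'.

Q₀ = 5015 vs Keq = 5.65 ⇒ Q>K, reverse
Step 1:
                  C         A         G         E
  I          0.8797   0.01093    0.4303    0.2268
  C         0.09901     0.198   0.09901  -0.09901
  E          0.9787    0.2089    0.5293    0.1278
  solve Keq expr → x = -0.09901; check Q = 5.65
Then add 0.0591 M of G.
Step 2:
                  C         A         G         E
  I          0.9787    0.2089    0.5884    0.1278
  C       -0.003538 -0.007075 -0.003538  0.003538
  E          0.9752    0.2019    0.5849    0.1313
  solve Keq expr → x = 0.003538; check Q = 5.65
Then remove 0.129 M of G.
Step 3:
                  C         A         G         E
  I          0.9752    0.2019    0.4559    0.1313
  C        0.008277   0.01655  0.008277 -0.008277
  E          0.9834    0.2184    0.4641    0.1231
  solve Keq expr → x = -0.008277; check Q = 5.65

Direction: reverse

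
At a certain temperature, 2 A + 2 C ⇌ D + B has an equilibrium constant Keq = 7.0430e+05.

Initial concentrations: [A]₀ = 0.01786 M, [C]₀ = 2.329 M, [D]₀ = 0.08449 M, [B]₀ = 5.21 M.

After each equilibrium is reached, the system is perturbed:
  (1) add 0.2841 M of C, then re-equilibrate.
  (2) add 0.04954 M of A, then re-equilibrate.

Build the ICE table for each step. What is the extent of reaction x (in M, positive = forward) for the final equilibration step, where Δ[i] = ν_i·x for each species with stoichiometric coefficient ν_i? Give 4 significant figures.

x = 0.02475 M

Q₀ = 254.4 vs Keq = 7.0430e+05 ⇒ Q<K, forward
Step 1:
                   A          C          D          B
  init       0.01786      2.329    0.08449       5.21
  Δ          -0.0175    -0.0175    0.00875    0.00875
  eq      3.5959e-04      2.311    0.09324      5.219
  solve Keq expr → x = 0.00875; check Q = 7.0430e+05
Then add 0.2841 M of C.
Step 2:
                   A          C          D          B
  init    3.5959e-04      2.596    0.09324      5.219
  Δ       -3.9320e-05 -3.9320e-05 1.9660e-05 1.9660e-05
  eq      3.2027e-04      2.596    0.09326      5.219
  solve Keq expr → x = 1.9660e-05; check Q = 7.0430e+05
Then add 0.04954 M of A.
Step 3:
                   A          C          D          B
  init       0.04986      2.596    0.09326      5.219
  Δ         -0.04949   -0.04949    0.02475    0.02475
  eq      3.6814e-04      2.546      0.118      5.244
  solve Keq expr → x = 0.02475; check Q = 7.0430e+05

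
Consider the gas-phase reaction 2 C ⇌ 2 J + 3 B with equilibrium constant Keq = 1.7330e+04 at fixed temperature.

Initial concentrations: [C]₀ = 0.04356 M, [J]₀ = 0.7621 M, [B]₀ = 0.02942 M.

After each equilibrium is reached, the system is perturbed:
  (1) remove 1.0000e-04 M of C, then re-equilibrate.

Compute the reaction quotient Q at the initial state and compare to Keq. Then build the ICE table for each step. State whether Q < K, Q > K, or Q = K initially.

Q₀ = 0.007794 vs Keq = 1.7330e+04 ⇒ Q<K, forward
Step 1:
                    C           J           B
  I           0.04356      0.7621     0.02942
  C          -0.04338     0.04338     0.06507
  E        1.7773e-04      0.8055     0.09449
  solve Keq expr → x = 0.02169; check Q = 1.7330e+04
Then remove 1.0000e-04 M of C.
Step 2:
                    C           J           B
  I        7.7729e-05      0.8055     0.09449
  C        9.9557e-05 -9.9557e-05 -1.4934e-04
  E        1.7729e-04      0.8054     0.09434
  solve Keq expr → x = -4.9778e-05; check Q = 1.7330e+04

Q₀ = 0.007794; Q < K (proceeds forward)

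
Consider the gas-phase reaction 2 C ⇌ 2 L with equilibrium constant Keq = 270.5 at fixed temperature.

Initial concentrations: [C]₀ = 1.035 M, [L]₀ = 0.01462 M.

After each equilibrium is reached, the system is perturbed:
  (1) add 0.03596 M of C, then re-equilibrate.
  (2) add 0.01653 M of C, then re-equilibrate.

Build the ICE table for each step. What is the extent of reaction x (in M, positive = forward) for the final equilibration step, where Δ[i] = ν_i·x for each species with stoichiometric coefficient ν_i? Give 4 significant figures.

Q₀ = 1.9953e-04 vs Keq = 270.5 ⇒ Q<K, forward
Step 1:
                  C         L
  init        1.035   0.01462
  Δ         -0.9748    0.9748
  eq        0.06016    0.9895
  solve Keq expr → x = 0.4874; check Q = 270.5
Then add 0.03596 M of C.
Step 2:
                  C         L
  init      0.09612    0.9895
  Δ         -0.0339    0.0339
  eq        0.06222     1.023
  solve Keq expr → x = 0.01695; check Q = 270.5
Then add 0.01653 M of C.
Step 3:
                  C         L
  init      0.07875     1.023
  Δ        -0.01558   0.01558
  eq        0.06317     1.039
  solve Keq expr → x = 0.007791; check Q = 270.5

x = 0.007791 M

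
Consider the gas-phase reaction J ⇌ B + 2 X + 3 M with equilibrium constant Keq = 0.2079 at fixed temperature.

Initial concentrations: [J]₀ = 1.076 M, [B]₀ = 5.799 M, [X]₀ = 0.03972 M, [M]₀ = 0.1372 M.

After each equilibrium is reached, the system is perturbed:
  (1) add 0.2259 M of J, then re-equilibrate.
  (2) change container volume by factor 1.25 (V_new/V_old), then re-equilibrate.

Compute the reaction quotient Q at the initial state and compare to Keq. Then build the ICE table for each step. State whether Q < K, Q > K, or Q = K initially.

Q₀ = 2.1959e-05; Q < K (proceeds forward)

Q₀ = 2.1959e-05 vs Keq = 0.2079 ⇒ Q<K, forward
Step 1:
                    J           B           X           M
  init          1.076       5.799     0.03972      0.1372
  Δ           -0.1618      0.1618      0.3237      0.4855
  eq           0.9142       5.961      0.3634      0.6227
  solve Keq expr → x = 0.1618; check Q = 0.2079
Then add 0.2259 M of J.
Step 2:
                    J           B           X           M
  init           1.14       5.961      0.3634      0.6227
  Δ         -0.008503    0.008503     0.01701     0.02551
  eq            1.132       5.969      0.3804      0.6482
  solve Keq expr → x = 0.008503; check Q = 0.2079
Then change container volume by factor 1.25 (V_new/V_old).
Step 3:
                    J           B           X           M
  init         0.9053       4.775      0.3043      0.5186
  Δ          -0.03888     0.03888     0.07776      0.1166
  eq           0.8664       4.814      0.3821      0.6352
  solve Keq expr → x = 0.03888; check Q = 0.2079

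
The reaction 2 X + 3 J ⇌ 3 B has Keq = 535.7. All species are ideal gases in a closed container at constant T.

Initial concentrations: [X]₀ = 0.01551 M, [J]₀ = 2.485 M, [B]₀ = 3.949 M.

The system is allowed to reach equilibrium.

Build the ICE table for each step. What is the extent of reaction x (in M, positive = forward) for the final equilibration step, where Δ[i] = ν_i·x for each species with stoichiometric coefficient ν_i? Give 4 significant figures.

Q₀ = 1.6682e+04 vs Keq = 535.7 ⇒ Q>K, reverse
Step 1:
                    X           J           B
  Initial     0.01551       2.485       3.949
  Change      0.06337     0.09505    -0.09505
  Equil       0.07888        2.58       3.854
  solve Keq expr → x = -0.03168; check Q = 535.7

x = -0.03168 M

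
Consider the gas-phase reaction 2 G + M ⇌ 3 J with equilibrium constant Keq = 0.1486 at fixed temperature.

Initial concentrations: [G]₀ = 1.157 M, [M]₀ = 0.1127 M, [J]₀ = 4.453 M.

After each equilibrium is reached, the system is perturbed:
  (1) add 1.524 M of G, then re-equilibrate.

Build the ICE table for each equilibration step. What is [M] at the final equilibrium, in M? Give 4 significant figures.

[M]_eq = 1.091 M

Q₀ = 585.3 vs Keq = 0.1486 ⇒ Q>K, reverse
Step 1:
                  G         M         J
  I           1.157    0.1127     4.453
  C           2.141     1.071    -3.212
  E           3.298     1.183     1.241
  solve Keq expr → x = -1.071; check Q = 0.1486
Then add 1.524 M of G.
Step 2:
                  G         M         J
  I           4.822     1.183     1.241
  C         -0.1837  -0.09183    0.2755
  E           4.638     1.091     1.517
  solve Keq expr → x = 0.09183; check Q = 0.1486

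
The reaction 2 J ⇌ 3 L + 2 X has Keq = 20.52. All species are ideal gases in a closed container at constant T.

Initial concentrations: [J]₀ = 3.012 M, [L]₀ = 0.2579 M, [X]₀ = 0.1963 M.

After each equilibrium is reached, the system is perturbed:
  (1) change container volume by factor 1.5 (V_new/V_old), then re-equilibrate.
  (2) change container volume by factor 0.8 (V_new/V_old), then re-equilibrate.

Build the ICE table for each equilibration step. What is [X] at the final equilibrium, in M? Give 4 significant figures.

Q₀ = 7.2859e-05 vs Keq = 20.52 ⇒ Q<K, forward
Step 1:
                  J         L         X
  I           3.012    0.2579    0.1963
  C          -1.508     2.262     1.508
  E           1.504     2.519     1.704
  solve Keq expr → x = 0.7538; check Q = 20.52
Then change container volume by factor 1.5 (V_new/V_old).
Step 2:
                  J         L         X
  I           1.003      1.68     1.136
  C         -0.1927     0.289    0.1927
  E          0.8102     1.969     1.329
  solve Keq expr → x = 0.09634; check Q = 20.52
Then change container volume by factor 0.8 (V_new/V_old).
Step 3:
                  J         L         X
  I           1.013     2.461     1.661
  C          0.1334   -0.2001   -0.1334
  E           1.146     2.261     1.527
  solve Keq expr → x = -0.06671; check Q = 20.52

[X]_eq = 1.527 M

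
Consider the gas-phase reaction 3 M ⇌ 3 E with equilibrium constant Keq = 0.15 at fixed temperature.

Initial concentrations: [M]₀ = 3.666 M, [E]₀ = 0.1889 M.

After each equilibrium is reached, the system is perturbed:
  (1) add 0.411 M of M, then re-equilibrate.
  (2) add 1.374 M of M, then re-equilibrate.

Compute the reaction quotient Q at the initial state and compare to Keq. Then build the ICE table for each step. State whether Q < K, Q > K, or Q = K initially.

Q₀ = 1.3681e-04; Q < K (proceeds forward)

Q₀ = 1.3681e-04 vs Keq = 0.15 ⇒ Q<K, forward
Step 1:
                    M           E
  init          3.666      0.1889
  Δ            -1.149       1.149
  eq            2.517       1.338
  solve Keq expr → x = 0.3829; check Q = 0.15
Then add 0.411 M of M.
Step 2:
                    M           E
  init          2.928       1.338
  Δ           -0.1426      0.1426
  eq            2.786        1.48
  solve Keq expr → x = 0.04754; check Q = 0.15
Then add 1.374 M of M.
Step 3:
                    M           E
  init           4.16        1.48
  Δ           -0.4767      0.4767
  eq            3.683       1.957
  solve Keq expr → x = 0.1589; check Q = 0.15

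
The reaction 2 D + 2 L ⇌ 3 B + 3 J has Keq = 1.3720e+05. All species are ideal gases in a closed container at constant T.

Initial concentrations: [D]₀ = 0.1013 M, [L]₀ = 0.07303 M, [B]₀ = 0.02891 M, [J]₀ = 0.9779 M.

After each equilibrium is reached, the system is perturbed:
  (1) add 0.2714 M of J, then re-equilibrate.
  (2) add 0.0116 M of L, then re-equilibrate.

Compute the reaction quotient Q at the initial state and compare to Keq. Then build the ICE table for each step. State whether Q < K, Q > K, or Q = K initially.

Q₀ = 0.4129 vs Keq = 1.3720e+05 ⇒ Q<K, forward
Step 1:
                  D         L         B         J
  init       0.1013   0.07303   0.02891    0.9779
  Δ        -0.06859  -0.06859    0.1029    0.1029
  eq        0.03271  0.004438    0.1318     1.081
  solve Keq expr → x = 0.0343; check Q = 1.3720e+05
Then add 0.2714 M of J.
Step 2:
                  D         L         B         J
  init      0.03271  0.004438    0.1318     1.352
  Δ        0.001371  0.001371 -0.002056 -0.002056
  eq        0.03408  0.005808    0.1297      1.35
  solve Keq expr → x = -6.8525e-04; check Q = 1.3720e+05
Then add 0.0116 M of L.
Step 3:
                  D         L         B         J
  init      0.03408   0.01741    0.1297      1.35
  Δ       -0.008417 -0.008417   0.01263   0.01263
  eq        0.02566  0.008991    0.1424     1.363
  solve Keq expr → x = 0.004209; check Q = 1.3720e+05

Q₀ = 0.4129; Q < K (proceeds forward)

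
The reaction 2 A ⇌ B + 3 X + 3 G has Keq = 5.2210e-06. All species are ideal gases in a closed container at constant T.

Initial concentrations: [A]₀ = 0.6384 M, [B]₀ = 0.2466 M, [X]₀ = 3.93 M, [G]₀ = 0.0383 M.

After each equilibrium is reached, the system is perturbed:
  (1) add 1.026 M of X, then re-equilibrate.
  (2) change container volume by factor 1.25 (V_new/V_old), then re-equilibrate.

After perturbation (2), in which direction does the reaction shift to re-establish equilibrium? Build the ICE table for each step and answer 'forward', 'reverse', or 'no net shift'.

Direction: forward

Q₀ = 0.002063 vs Keq = 5.2210e-06 ⇒ Q>K, reverse
Step 1:
                  A         B         X         G
  Initial    0.6384    0.2466      3.93    0.0383
  Change    0.02189  -0.01095  -0.03284  -0.03284
  Equil      0.6603    0.2357     3.897  0.005465
  solve Keq expr → x = -0.01095; check Q = 5.2210e-06
Then add 1.026 M of X.
Step 2:
                  A         B         X         G
  Initial    0.6603    0.2357     4.923  0.005465
  Change  7.5484e-04 -3.7742e-04 -0.001132 -0.001132
  Equil       0.661    0.2353     4.922  0.004332
  solve Keq expr → x = -3.7742e-04; check Q = 5.2210e-06
Then change container volume by factor 1.25 (V_new/V_old).
Step 3:
                  A         B         X         G
  Initial    0.5288    0.1882     3.938  0.003466
  Change  -0.001032 5.1610e-04  0.001548  0.001548
  Equil      0.5278    0.1887     3.939  0.005014
  solve Keq expr → x = 5.1610e-04; check Q = 5.2210e-06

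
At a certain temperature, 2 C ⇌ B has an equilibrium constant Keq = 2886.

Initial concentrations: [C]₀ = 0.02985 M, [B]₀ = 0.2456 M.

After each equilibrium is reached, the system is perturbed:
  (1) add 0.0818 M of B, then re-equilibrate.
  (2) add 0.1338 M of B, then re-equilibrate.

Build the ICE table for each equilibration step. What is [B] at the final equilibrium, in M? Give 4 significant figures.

Q₀ = 275.6 vs Keq = 2886 ⇒ Q<K, forward
Step 1:
                  C         B
  Initial   0.02985    0.2456
  Change   -0.02044   0.01022
  Equil    0.009415    0.2558
  solve Keq expr → x = 0.01022; check Q = 2886
Then add 0.0818 M of B.
Step 2:
                  C         B
  Initial  0.009415    0.3376
  Change    0.00139 -6.9494e-04
  Equil      0.0108    0.3369
  solve Keq expr → x = -6.9494e-04; check Q = 2886
Then add 0.1338 M of B.
Step 3:
                  C         B
  Initial    0.0108    0.4707
  Change   0.001953 -9.7661e-04
  Equil     0.01276    0.4697
  solve Keq expr → x = -9.7661e-04; check Q = 2886

[B]_eq = 0.4697 M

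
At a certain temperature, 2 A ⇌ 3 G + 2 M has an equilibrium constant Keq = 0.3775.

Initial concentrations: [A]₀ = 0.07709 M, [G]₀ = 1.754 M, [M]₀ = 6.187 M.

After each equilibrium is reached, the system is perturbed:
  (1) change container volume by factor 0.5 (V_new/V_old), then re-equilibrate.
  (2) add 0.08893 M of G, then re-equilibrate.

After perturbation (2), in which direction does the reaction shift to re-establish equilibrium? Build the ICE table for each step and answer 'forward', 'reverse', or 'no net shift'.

Q₀ = 3.4758e+04 vs Keq = 0.3775 ⇒ Q>K, reverse
Step 1:
                    A           G           M
  init        0.07709       1.754       6.187
  Δ                 1      -1.501          -1
  eq            1.077      0.2535       5.187
  solve Keq expr → x = -0.5002; check Q = 0.3775
Then change container volume by factor 0.5 (V_new/V_old).
Step 2:
                    A           G           M
  init          2.155       0.507       10.37
  Δ             0.159     -0.2384      -0.159
  eq            2.314      0.2686       10.21
  solve Keq expr → x = -0.07948; check Q = 0.3775
Then add 0.08893 M of G.
Step 3:
                    A           G           M
  init          2.314      0.3575       10.21
  Δ           0.05576    -0.08364    -0.05576
  eq             2.37      0.2739       10.16
  solve Keq expr → x = -0.02788; check Q = 0.3775

Direction: reverse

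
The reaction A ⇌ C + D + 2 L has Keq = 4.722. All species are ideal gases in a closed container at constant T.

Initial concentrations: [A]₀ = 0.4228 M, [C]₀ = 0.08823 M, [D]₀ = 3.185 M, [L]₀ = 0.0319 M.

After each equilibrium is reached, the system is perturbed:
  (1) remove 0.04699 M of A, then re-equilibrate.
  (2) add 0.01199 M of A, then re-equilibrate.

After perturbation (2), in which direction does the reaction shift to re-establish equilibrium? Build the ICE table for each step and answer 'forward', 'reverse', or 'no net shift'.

Direction: forward

Q₀ = 6.7635e-04 vs Keq = 4.722 ⇒ Q<K, forward
Step 1:
                    A           C           D           L
  I            0.4228     0.08823       3.185      0.0319
  C           -0.3041      0.3041      0.3041      0.6081
  E            0.1187      0.3923       3.489        0.64
  solve Keq expr → x = 0.3041; check Q = 4.722
Then remove 0.04699 M of A.
Step 2:
                    A           C           D           L
  I           0.07175      0.3923       3.489        0.64
  C           0.02347    -0.02347    -0.02347    -0.04694
  E           0.09522      0.3688       3.466      0.5931
  solve Keq expr → x = -0.02347; check Q = 4.722
Then add 0.01199 M of A.
Step 3:
                    A           C           D           L
  I            0.1072      0.3688       3.466      0.5931
  C         -0.006158    0.006158    0.006158     0.01232
  E             0.101       0.375       3.472      0.6054
  solve Keq expr → x = 0.006158; check Q = 4.722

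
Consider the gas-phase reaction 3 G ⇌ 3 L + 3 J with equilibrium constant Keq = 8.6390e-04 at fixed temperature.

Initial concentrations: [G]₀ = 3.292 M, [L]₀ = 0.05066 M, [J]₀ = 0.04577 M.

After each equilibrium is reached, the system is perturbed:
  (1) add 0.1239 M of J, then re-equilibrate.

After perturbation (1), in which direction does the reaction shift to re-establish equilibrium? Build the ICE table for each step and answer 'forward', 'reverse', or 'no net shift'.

Q₀ = 3.4943e-10 vs Keq = 8.6390e-04 ⇒ Q<K, forward
Step 1:
                    G           L           J
  Initial       3.292     0.05066     0.04577
  Change      -0.4702      0.4702      0.4702
  Equil         2.822      0.5209       0.516
  solve Keq expr → x = 0.1567; check Q = 8.6390e-04
Then add 0.1239 M of J.
Step 2:
                    G           L           J
  Initial       2.822      0.5209      0.6399
  Change      0.05368    -0.05368    -0.05368
  Equil         2.875      0.4672      0.5862
  solve Keq expr → x = -0.01789; check Q = 8.6390e-04

Direction: reverse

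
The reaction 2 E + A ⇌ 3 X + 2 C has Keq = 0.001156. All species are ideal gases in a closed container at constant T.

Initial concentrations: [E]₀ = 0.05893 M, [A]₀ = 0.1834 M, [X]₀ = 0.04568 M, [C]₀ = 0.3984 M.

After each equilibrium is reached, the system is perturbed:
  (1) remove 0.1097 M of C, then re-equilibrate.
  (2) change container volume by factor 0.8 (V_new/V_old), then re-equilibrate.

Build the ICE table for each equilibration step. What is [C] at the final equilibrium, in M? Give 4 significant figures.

Q₀ = 0.02375 vs Keq = 0.001156 ⇒ Q>K, reverse
Step 1:
                   E          A          X          C
  init       0.05893     0.1834    0.04568     0.3984
  Δ          0.01674   0.008368    -0.0251   -0.01674
  eq         0.07567     0.1918    0.02058     0.3817
  solve Keq expr → x = -0.008368; check Q = 0.001156
Then remove 0.1097 M of C.
Step 2:
                   E          A          X          C
  init       0.07567     0.1918    0.02058      0.272
  Δ        -0.002879   -0.00144   0.004319   0.002879
  eq         0.07279     0.1903     0.0249     0.2748
  solve Keq expr → x = 0.00144; check Q = 0.001156
Then change container volume by factor 0.8 (V_new/V_old).
Step 3:
                   E          A          X          C
  init       0.09098     0.2379    0.03112     0.3436
  Δ         0.002433   0.001216  -0.003649  -0.002433
  eq         0.09342     0.2391    0.02747     0.3411
  solve Keq expr → x = -0.001216; check Q = 0.001156

[C]_eq = 0.3411 M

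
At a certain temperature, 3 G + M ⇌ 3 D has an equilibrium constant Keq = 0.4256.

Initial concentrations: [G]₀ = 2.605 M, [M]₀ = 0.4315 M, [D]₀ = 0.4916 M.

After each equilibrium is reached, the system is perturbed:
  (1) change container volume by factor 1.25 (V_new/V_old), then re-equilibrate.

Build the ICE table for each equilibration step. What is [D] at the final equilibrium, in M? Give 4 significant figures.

Q₀ = 0.01558 vs Keq = 0.4256 ⇒ Q<K, forward
Step 1:
                    G           M           D
  I             2.605      0.4315      0.4916
  C           -0.5132     -0.1711      0.5132
  E             2.092      0.2604       1.005
  solve Keq expr → x = 0.1711; check Q = 0.4256
Then change container volume by factor 1.25 (V_new/V_old).
Step 2:
                    G           M           D
  I             1.673      0.2083      0.8038
  C           0.03124     0.01041    -0.03124
  E             1.705      0.2188      0.7726
  solve Keq expr → x = -0.01041; check Q = 0.4256

[D]_eq = 0.7726 M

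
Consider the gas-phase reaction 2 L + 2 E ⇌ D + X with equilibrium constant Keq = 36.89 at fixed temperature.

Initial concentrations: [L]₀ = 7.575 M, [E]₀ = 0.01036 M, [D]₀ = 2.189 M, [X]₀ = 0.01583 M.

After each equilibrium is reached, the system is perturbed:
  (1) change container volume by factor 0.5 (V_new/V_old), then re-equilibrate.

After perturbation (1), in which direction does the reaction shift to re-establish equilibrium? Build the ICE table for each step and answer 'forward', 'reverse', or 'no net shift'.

Direction: forward

Q₀ = 5.627 vs Keq = 36.89 ⇒ Q<K, forward
Step 1:
                   L          E          D          X
  I            7.575    0.01036      2.189    0.01583
  C        -0.005944  -0.005944   0.002972   0.002972
  E            7.569   0.004416      2.192     0.0188
  solve Keq expr → x = 0.002972; check Q = 36.89
Then change container volume by factor 0.5 (V_new/V_old).
Step 2:
                   L          E          D          X
  I            15.14   0.008832      4.384     0.0376
  C        -0.004289  -0.004289   0.002145   0.002145
  E            15.13   0.004543      4.386    0.03975
  solve Keq expr → x = 0.002145; check Q = 36.89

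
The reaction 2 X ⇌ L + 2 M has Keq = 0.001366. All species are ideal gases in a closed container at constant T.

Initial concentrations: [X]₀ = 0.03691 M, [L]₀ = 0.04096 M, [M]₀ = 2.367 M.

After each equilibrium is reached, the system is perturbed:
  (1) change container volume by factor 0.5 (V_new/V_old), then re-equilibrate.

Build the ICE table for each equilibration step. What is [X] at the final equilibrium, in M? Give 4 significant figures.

[X]_eq = 0.2377 M

Q₀ = 168.4 vs Keq = 0.001366 ⇒ Q>K, reverse
Step 1:
                  X         L         M
  init      0.03691   0.04096     2.367
  Δ         0.08191  -0.04096  -0.08191
  eq         0.1188 3.6935e-06     2.285
  solve Keq expr → x = -0.04096; check Q = 0.001366
Then change container volume by factor 0.5 (V_new/V_old).
Step 2:
                  X         L         M
  init       0.2376 7.3871e-06      4.57
  Δ       7.3866e-06 -3.6933e-06 -7.3866e-06
  eq         0.2377 3.6938e-06      4.57
  solve Keq expr → x = -3.6933e-06; check Q = 0.001366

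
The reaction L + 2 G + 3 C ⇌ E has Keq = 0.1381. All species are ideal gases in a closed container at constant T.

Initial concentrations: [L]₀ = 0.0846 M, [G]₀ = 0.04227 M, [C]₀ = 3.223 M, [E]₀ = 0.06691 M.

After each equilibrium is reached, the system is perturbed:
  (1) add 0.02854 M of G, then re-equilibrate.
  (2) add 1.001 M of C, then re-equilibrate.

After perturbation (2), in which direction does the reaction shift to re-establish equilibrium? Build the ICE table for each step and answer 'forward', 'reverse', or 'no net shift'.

Direction: forward

Q₀ = 13.22 vs Keq = 0.1381 ⇒ Q>K, reverse
Step 1:
                    L           G           C           E
  I            0.0846     0.04227       3.223     0.06691
  C           0.05158      0.1032      0.1547    -0.05158
  E            0.1362      0.1454       3.378     0.01533
  solve Keq expr → x = -0.05158; check Q = 0.1381
Then add 0.02854 M of G.
Step 2:
                    L           G           C           E
  I            0.1362       0.174       3.378     0.01533
  C         -0.003906   -0.007811    -0.01172    0.003906
  E            0.1323      0.1662       3.366     0.01923
  solve Keq expr → x = 0.003906; check Q = 0.1381
Then add 1.001 M of C.
Step 3:
                    L           G           C           E
  I            0.1323      0.1662       4.367     0.01923
  C          -0.01009    -0.02018    -0.03028     0.01009
  E            0.1222       0.146       4.337     0.02933
  solve Keq expr → x = 0.01009; check Q = 0.1381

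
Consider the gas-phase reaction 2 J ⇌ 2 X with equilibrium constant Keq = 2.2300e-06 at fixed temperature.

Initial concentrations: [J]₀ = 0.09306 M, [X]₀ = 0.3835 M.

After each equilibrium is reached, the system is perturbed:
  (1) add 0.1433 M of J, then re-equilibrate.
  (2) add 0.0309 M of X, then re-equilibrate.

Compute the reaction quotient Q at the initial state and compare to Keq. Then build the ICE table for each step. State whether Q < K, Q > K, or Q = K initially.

Q₀ = 16.98 vs Keq = 2.2300e-06 ⇒ Q>K, reverse
Step 1:
                   J          X
  init       0.09306     0.3835
  Δ           0.3828    -0.3828
  eq          0.4758 7.1059e-04
  solve Keq expr → x = -0.1914; check Q = 2.2300e-06
Then add 0.1433 M of J.
Step 2:
                   J          X
  init        0.6191 7.1059e-04
  Δ       -2.1367e-04 2.1367e-04
  eq          0.6189 9.2427e-04
  solve Keq expr → x = 1.0684e-04; check Q = 2.2300e-06
Then add 0.0309 M of X.
Step 3:
                   J          X
  init        0.6189    0.03182
  Δ          0.03085   -0.03085
  eq          0.6498 9.7034e-04
  solve Keq expr → x = -0.01543; check Q = 2.2300e-06

Q₀ = 16.98; Q > K (proceeds reverse)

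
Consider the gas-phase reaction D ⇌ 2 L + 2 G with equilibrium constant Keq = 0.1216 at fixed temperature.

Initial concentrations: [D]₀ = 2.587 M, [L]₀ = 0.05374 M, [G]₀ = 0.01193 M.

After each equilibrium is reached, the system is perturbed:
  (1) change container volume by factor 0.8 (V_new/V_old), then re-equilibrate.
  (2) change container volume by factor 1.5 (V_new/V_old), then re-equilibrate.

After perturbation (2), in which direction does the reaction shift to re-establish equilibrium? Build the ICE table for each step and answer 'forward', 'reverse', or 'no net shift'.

Direction: forward

Q₀ = 1.5888e-07 vs Keq = 0.1216 ⇒ Q<K, forward
Step 1:
                  D         L         G
  init        2.587   0.05374   0.01193
  Δ          -0.345    0.6901    0.6901
  eq          2.242    0.7438     0.702
  solve Keq expr → x = 0.345; check Q = 0.1216
Then change container volume by factor 0.8 (V_new/V_old).
Step 2:
                  D         L         G
  init        2.802    0.9297    0.8775
  Δ         0.06729   -0.1346   -0.1346
  eq           2.87    0.7952    0.7429
  solve Keq expr → x = -0.06729; check Q = 0.1216
Then change container volume by factor 1.5 (V_new/V_old).
Step 3:
                  D         L         G
  init        1.913    0.5301    0.4953
  Δ          -0.087     0.174     0.174
  eq          1.826    0.7041    0.6693
  solve Keq expr → x = 0.087; check Q = 0.1216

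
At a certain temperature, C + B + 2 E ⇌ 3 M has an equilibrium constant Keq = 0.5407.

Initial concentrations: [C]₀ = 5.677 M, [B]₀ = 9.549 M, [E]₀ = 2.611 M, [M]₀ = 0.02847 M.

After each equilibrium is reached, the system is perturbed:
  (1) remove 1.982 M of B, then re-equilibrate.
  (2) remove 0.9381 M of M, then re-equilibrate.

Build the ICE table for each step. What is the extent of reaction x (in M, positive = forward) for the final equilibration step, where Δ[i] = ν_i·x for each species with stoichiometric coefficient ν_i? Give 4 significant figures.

x = 0.1347 M

Q₀ = 6.2441e-08 vs Keq = 0.5407 ⇒ Q<K, forward
Step 1:
                   C          B          E          M
  Initial      5.677      9.549      2.611    0.02847
  Change     -0.8615    -0.8615     -1.723      2.584
  Equil        4.816      8.688      0.888      2.613
  solve Keq expr → x = 0.8615; check Q = 0.5407
Then remove 1.982 M of B.
Step 2:
                   C          B          E          M
  Initial      4.816      6.706      0.888      2.613
  Change     0.03152    0.03152    0.06304   -0.09456
  Equil        4.847      6.737     0.9511      2.518
  solve Keq expr → x = -0.03152; check Q = 0.5407
Then remove 0.9381 M of M.
Step 3:
                   C          B          E          M
  Initial      4.847      6.737     0.9511       1.58
  Change     -0.1347    -0.1347    -0.2695     0.4042
  Equil        4.712      6.602     0.6816      1.984
  solve Keq expr → x = 0.1347; check Q = 0.5407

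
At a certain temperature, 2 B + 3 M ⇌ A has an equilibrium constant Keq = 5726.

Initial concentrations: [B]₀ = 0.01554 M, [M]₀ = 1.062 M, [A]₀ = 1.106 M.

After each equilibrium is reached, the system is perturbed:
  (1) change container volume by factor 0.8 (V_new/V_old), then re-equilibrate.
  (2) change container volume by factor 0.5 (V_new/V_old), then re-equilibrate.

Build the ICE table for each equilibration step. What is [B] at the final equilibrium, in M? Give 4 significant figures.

Q₀ = 3824 vs Keq = 5726 ⇒ Q<K, forward
Step 1:
                   B          M          A
  Initial    0.01554      1.062      1.106
  Change   -0.002759  -0.004138   0.001379
  Equil      0.01278      1.058      1.107
  solve Keq expr → x = 0.001379; check Q = 5726
Then change container volume by factor 0.8 (V_new/V_old).
Step 2:
                   B          M          A
  Initial    0.01598      1.322      1.384
  Change   -0.005642  -0.008463   0.002821
  Equil      0.01033      1.314      1.387
  solve Keq expr → x = 0.002821; check Q = 5726
Then change container volume by factor 0.5 (V_new/V_old).
Step 3:
                   B          M          A
  Initial    0.02067      2.628      2.774
  Change    -0.01543   -0.02314   0.007713
  Equil     0.005244      2.605      2.782
  solve Keq expr → x = 0.007713; check Q = 5726

[B]_eq = 0.005244 M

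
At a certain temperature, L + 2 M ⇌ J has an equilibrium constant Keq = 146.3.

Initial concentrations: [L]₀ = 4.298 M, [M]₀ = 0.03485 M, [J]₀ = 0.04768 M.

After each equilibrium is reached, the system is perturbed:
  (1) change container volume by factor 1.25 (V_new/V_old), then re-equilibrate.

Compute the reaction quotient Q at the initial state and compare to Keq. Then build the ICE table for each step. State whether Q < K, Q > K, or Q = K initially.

Q₀ = 9.134 vs Keq = 146.3 ⇒ Q<K, forward
Step 1:
                    L           M           J
  init          4.298     0.03485     0.04768
  Δ          -0.01253    -0.02505     0.01253
  eq            4.285    0.009799     0.06021
  solve Keq expr → x = 0.01253; check Q = 146.3
Then change container volume by factor 1.25 (V_new/V_old).
Step 2:
                    L           M           J
  init          3.428    0.007839     0.04816
  Δ        9.3165e-04    0.001863 -9.3165e-04
  eq            3.429    0.009703     0.04723
  solve Keq expr → x = -9.3165e-04; check Q = 146.3

Q₀ = 9.134; Q < K (proceeds forward)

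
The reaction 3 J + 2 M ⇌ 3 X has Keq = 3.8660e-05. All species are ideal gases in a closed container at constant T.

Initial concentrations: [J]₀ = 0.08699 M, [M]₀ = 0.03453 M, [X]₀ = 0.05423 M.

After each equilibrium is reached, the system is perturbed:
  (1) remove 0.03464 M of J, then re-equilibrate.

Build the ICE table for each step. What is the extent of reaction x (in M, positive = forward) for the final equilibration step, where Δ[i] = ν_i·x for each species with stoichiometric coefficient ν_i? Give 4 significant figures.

x = -6.5774e-05 M

Q₀ = 203.2 vs Keq = 3.8660e-05 ⇒ Q>K, reverse
Step 1:
                  J         M         X
  init      0.08699   0.03453   0.05423
  Δ         0.05342   0.03561  -0.05342
  eq         0.1404   0.07014 8.0753e-04
  solve Keq expr → x = -0.01781; check Q = 3.8660e-05
Then remove 0.03464 M of J.
Step 2:
                  J         M         X
  init       0.1058   0.07014 8.0753e-04
  Δ       1.9732e-04 1.3155e-04 -1.9732e-04
  eq          0.106   0.07028 6.1021e-04
  solve Keq expr → x = -6.5774e-05; check Q = 3.8660e-05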